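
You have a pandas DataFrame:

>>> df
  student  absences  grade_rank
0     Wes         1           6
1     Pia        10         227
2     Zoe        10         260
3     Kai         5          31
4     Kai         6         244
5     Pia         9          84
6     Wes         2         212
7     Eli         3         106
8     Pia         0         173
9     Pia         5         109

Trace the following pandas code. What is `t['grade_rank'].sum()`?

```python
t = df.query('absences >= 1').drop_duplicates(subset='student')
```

630

filter rows where absences >= 1:
  student  absences  grade_rank
0     Wes         1           6
1     Pia        10         227
2     Zoe        10         260
3     Kai         5          31
4     Kai         6         244
5     Pia         9          84
6     Wes         2         212
7     Eli         3         106
9     Pia         5         109
drop duplicate student (keep=first):
  student  absences  grade_rank
0     Wes         1           6
1     Pia        10         227
2     Zoe        10         260
3     Kai         5          31
7     Eli         3         106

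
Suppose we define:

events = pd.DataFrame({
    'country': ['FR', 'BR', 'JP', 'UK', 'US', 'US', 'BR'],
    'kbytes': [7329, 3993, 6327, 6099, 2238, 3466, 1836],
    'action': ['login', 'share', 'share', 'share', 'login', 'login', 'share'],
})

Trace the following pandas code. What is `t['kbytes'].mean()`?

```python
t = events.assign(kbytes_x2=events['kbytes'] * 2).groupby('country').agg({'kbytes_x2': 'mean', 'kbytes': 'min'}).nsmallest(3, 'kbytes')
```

3391.0

add column kbytes_x2 = events['kbytes'] * 2:
  country  kbytes action  kbytes_x2
0      FR    7329  login      14658
1      BR    3993  share       7986
2      JP    6327  share      12654
3      UK    6099  share      12198
4      US    2238  login       4476
5      US    3466  login       6932
6      BR    1836  share       3672
group by country: mean(kbytes_x2), min(kbytes):
         kbytes_x2  kbytes
country                   
BR          5829.0    1836
FR         14658.0    7329
JP         12654.0    6327
UK         12198.0    6099
US          5704.0    2238
take 3 rows with smallest kbytes:
         kbytes_x2  kbytes
country                   
BR          5829.0    1836
US          5704.0    2238
UK         12198.0    6099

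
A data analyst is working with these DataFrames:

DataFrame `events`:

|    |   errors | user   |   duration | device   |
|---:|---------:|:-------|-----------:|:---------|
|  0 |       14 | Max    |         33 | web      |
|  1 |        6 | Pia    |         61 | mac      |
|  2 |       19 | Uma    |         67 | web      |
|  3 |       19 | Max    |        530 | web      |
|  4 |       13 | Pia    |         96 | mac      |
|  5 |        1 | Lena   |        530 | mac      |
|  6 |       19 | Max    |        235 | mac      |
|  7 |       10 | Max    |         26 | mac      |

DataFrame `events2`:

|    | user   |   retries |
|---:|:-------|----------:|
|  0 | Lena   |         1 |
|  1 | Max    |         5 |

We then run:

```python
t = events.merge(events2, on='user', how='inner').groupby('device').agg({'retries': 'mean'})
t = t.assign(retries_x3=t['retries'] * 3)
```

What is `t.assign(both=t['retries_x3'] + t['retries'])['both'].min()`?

14.6666666667

merge on 'user' (how='inner') → 5 rows:
   errors  user  duration device  retries
0      14   Max        33    web        5
1      19   Max       530    web        5
2       1  Lena       530    mac        1
3      19   Max       235    mac        5
4      10   Max        26    mac        5
group by device, mean of retries:
         retries
device          
mac     3.666667
web     5.000000
add column retries_x3 = t['retries'] * 3:
         retries  retries_x3
device                      
mac     3.666667        11.0
web     5.000000        15.0
add column both = t['retries_x3'] + t['retries']:
         retries  retries_x3       both
device                                 
mac     3.666667        11.0  14.666667
web     5.000000        15.0  20.000000
Reading off the min of column 'both', we get 14.6666666667.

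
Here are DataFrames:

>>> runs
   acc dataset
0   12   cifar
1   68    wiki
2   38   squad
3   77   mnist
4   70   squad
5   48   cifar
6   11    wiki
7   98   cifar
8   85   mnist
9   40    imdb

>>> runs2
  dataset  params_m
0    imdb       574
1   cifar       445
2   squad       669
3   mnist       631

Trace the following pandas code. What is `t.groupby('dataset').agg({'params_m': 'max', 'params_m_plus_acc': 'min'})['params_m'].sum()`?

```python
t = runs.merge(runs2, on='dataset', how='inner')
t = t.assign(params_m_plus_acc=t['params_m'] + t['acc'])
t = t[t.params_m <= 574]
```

1019

merge on 'dataset' (how='inner') → 8 rows:
   acc dataset  params_m
0   12   cifar       445
1   38   squad       669
2   77   mnist       631
3   70   squad       669
4   48   cifar       445
5   98   cifar       445
6   85   mnist       631
7   40    imdb       574
add column params_m_plus_acc = t['params_m'] + t['acc']:
   acc dataset  params_m  params_m_plus_acc
0   12   cifar       445                457
1   38   squad       669                707
2   77   mnist       631                708
3   70   squad       669                739
4   48   cifar       445                493
5   98   cifar       445                543
6   85   mnist       631                716
7   40    imdb       574                614
filter rows where params_m <= 574:
   acc dataset  params_m  params_m_plus_acc
0   12   cifar       445                457
4   48   cifar       445                493
5   98   cifar       445                543
7   40    imdb       574                614
group by dataset: max(params_m), min(params_m_plus_acc):
         params_m  params_m_plus_acc
dataset                             
cifar         445                457
imdb          574                614
Taking the sum of column 'params_m' gives 1019.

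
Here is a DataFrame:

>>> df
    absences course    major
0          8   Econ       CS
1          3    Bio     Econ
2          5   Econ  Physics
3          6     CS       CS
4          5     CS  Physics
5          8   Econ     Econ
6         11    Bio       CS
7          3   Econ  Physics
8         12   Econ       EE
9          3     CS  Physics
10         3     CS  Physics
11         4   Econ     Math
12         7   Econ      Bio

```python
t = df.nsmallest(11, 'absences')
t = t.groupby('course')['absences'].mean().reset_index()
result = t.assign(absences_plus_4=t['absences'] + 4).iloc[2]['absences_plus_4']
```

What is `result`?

9.83333333333

take 11 rows with smallest absences:
    absences course    major
1          3    Bio     Econ
7          3   Econ  Physics
9          3     CS  Physics
10         3     CS  Physics
11         4   Econ     Math
2          5   Econ  Physics
4          5     CS  Physics
3          6     CS       CS
12         7   Econ      Bio
0          8   Econ       CS
5          8   Econ     Econ
group by course, mean of absences:
course
Bio     3.000000
CS      4.250000
Econ    5.833333
Name: absences, dtype: float64
reset_index():
  course  absences
0    Bio  3.000000
1     CS  4.250000
2   Econ  5.833333
add column absences_plus_4 = t['absences'] + 4:
  course  absences  absences_plus_4
0    Bio  3.000000         7.000000
1     CS  4.250000         8.250000
2   Econ  5.833333         9.833333
Reading off the value at position 2, column 'absences_plus_4', we get 9.83333333333.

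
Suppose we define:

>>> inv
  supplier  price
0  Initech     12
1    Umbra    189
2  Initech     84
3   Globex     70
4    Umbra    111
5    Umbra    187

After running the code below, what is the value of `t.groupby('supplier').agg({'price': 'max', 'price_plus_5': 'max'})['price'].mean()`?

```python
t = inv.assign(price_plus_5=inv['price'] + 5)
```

114.333333333

add column price_plus_5 = inv['price'] + 5:
  supplier  price  price_plus_5
0  Initech     12            17
1    Umbra    189           194
2  Initech     84            89
3   Globex     70            75
4    Umbra    111           116
5    Umbra    187           192
group by supplier: max(price), max(price_plus_5):
          price  price_plus_5
supplier                     
Globex       70            75
Initech      84            89
Umbra       189           194
Hence 114.333333333.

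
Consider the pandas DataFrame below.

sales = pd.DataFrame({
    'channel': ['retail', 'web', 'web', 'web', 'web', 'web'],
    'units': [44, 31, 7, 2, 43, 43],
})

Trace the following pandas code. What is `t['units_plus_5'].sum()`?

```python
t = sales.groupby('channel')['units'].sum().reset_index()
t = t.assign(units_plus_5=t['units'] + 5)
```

180

group by channel, sum of units:
channel
retail     44
web       126
Name: units, dtype: int64
reset_index():
  channel  units
0  retail     44
1     web    126
add column units_plus_5 = t['units'] + 5:
  channel  units  units_plus_5
0  retail     44            49
1     web    126           131
So sum() = 180.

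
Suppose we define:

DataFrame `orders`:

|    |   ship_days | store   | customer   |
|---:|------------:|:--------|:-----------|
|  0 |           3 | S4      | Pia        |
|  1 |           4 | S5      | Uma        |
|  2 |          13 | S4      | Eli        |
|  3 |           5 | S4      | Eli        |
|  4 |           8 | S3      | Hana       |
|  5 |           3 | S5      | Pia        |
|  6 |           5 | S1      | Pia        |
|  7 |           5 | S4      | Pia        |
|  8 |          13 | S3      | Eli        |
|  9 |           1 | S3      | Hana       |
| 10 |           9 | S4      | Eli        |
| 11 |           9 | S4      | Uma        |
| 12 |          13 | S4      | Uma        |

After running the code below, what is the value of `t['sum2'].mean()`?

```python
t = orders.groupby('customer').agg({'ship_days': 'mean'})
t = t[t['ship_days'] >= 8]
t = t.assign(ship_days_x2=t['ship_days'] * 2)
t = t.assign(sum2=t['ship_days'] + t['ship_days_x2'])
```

28.0

group by customer, mean of ship_days:
          ship_days
customer           
Eli       10.000000
Hana       4.500000
Pia        4.000000
Uma        8.666667
filter rows where ship_days >= 8:
          ship_days
customer           
Eli       10.000000
Uma        8.666667
add column ship_days_x2 = t['ship_days'] * 2:
          ship_days  ship_days_x2
customer                         
Eli       10.000000     20.000000
Uma        8.666667     17.333333
add column sum2 = t['ship_days'] + t['ship_days_x2']:
          ship_days  ship_days_x2  sum2
customer                               
Eli       10.000000     20.000000  30.0
Uma        8.666667     17.333333  26.0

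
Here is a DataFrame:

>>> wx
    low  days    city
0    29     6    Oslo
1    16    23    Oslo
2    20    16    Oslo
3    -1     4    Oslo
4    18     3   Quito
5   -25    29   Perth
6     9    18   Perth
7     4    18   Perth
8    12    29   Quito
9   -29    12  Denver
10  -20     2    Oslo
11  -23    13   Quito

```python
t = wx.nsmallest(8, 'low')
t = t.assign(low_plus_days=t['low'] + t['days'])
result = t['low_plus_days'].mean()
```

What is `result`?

6.5

take 8 rows with smallest low:
    low  days    city
9   -29    12  Denver
5   -25    29   Perth
11  -23    13   Quito
10  -20     2    Oslo
3    -1     4    Oslo
7     4    18   Perth
6     9    18   Perth
8    12    29   Quito
add column low_plus_days = t['low'] + t['days']:
    low  days    city  low_plus_days
9   -29    12  Denver            -17
5   -25    29   Perth              4
11  -23    13   Quito            -10
10  -20     2    Oslo            -18
3    -1     4    Oslo              3
7     4    18   Perth             22
6     9    18   Perth             27
8    12    29   Quito             41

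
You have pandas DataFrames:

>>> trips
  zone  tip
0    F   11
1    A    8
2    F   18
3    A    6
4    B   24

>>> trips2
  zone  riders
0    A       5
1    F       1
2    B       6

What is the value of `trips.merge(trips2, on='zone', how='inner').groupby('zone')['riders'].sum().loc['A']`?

10

merge on 'zone' (how='inner') → 5 rows:
  zone  tip  riders
0    F   11       1
1    A    8       5
2    F   18       1
3    A    6       5
4    B   24       6
group by zone, sum of riders:
zone
A    10
B     6
F     2
Name: riders, dtype: int64
value at index 'A' → 10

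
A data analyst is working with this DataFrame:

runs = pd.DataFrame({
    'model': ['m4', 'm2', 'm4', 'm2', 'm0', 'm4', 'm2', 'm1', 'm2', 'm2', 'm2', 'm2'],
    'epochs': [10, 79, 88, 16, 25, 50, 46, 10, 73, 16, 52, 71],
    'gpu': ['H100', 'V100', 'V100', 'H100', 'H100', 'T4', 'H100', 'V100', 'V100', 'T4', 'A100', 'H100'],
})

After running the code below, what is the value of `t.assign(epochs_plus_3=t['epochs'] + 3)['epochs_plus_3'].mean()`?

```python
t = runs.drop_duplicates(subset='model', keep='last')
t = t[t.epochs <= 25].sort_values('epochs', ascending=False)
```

drop duplicate model (keep=last):
   model  epochs   gpu
4     m0      25  H100
5     m4      50    T4
7     m1      10  V100
11    m2      71  H100
filter rows where epochs <= 25:
  model  epochs   gpu
4    m0      25  H100
7    m1      10  V100
sort by epochs descending:
  model  epochs   gpu
4    m0      25  H100
7    m1      10  V100
add column epochs_plus_3 = t['epochs'] + 3:
  model  epochs   gpu  epochs_plus_3
4    m0      25  H100             28
7    m1      10  V100             13

20.5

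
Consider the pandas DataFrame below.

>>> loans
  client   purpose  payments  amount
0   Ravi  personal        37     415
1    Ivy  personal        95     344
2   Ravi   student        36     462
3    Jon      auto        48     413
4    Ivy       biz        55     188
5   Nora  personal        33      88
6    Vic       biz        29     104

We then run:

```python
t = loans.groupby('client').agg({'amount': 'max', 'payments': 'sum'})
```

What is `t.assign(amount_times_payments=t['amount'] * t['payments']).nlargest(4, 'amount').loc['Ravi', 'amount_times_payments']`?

33726

group by client: max(amount), sum(payments):
        amount  payments
client                  
Ivy        344       150
Jon        413        48
Nora        88        33
Ravi       462        73
Vic        104        29
add column amount_times_payments = t['amount'] * t['payments']:
        amount  payments  amount_times_payments
client                                         
Ivy        344       150                  51600
Jon        413        48                  19824
Nora        88        33                   2904
Ravi       462        73                  33726
Vic        104        29                   3016
take 4 rows with largest amount:
        amount  payments  amount_times_payments
client                                         
Ravi       462        73                  33726
Jon        413        48                  19824
Ivy        344       150                  51600
Vic        104        29                   3016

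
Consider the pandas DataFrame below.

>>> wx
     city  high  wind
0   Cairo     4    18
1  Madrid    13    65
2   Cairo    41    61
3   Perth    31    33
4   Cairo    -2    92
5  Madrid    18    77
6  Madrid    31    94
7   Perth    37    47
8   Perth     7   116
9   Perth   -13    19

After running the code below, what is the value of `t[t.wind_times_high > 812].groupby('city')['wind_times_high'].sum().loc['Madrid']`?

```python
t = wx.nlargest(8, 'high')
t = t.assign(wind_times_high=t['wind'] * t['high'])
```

take 8 rows with largest high:
     city  high  wind
2   Cairo    41    61
7   Perth    37    47
3   Perth    31    33
6  Madrid    31    94
5  Madrid    18    77
1  Madrid    13    65
8   Perth     7   116
0   Cairo     4    18
add column wind_times_high = t['wind'] * t['high']:
     city  high  wind  wind_times_high
2   Cairo    41    61             2501
7   Perth    37    47             1739
3   Perth    31    33             1023
6  Madrid    31    94             2914
5  Madrid    18    77             1386
1  Madrid    13    65              845
8   Perth     7   116              812
0   Cairo     4    18               72
filter rows where wind_times_high > 812:
     city  high  wind  wind_times_high
2   Cairo    41    61             2501
7   Perth    37    47             1739
3   Perth    31    33             1023
6  Madrid    31    94             2914
5  Madrid    18    77             1386
1  Madrid    13    65              845
group by city, sum of wind_times_high:
city
Cairo     2501
Madrid    5145
Perth     2762
Name: wind_times_high, dtype: int64
Reading off the value at index 'Madrid', we get 5145.

5145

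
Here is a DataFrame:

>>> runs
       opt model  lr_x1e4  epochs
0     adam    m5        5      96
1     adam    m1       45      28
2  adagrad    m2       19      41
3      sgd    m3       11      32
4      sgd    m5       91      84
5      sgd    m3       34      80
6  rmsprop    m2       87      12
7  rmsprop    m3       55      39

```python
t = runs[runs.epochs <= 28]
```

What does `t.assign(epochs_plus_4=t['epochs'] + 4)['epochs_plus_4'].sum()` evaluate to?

48

filter rows where epochs <= 28:
       opt model  lr_x1e4  epochs
1     adam    m1       45      28
6  rmsprop    m2       87      12
add column epochs_plus_4 = t['epochs'] + 4:
       opt model  lr_x1e4  epochs  epochs_plus_4
1     adam    m1       45      28             32
6  rmsprop    m2       87      12             16
So sum() = 48.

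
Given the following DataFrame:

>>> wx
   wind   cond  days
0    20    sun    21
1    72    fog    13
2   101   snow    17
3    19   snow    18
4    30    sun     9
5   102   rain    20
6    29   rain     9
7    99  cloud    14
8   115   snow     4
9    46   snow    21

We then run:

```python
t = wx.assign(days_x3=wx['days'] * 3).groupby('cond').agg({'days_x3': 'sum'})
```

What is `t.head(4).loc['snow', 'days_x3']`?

add column days_x3 = wx['days'] * 3:
   wind   cond  days  days_x3
0    20    sun    21       63
1    72    fog    13       39
2   101   snow    17       51
3    19   snow    18       54
4    30    sun     9       27
5   102   rain    20       60
6    29   rain     9       27
7    99  cloud    14       42
8   115   snow     4       12
9    46   snow    21       63
group by cond, sum of days_x3:
       days_x3
cond          
cloud       42
fog         39
rain        87
snow       180
sun         90
take first 4 rows:
       days_x3
cond          
cloud       42
fog         39
rain        87
snow       180

180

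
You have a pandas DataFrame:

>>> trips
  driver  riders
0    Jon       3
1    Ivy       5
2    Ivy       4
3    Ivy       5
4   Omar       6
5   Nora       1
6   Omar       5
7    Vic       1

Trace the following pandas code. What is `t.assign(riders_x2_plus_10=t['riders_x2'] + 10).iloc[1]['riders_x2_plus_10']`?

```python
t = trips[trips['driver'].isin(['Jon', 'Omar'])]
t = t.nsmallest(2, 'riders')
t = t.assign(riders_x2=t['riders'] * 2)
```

filter rows where driver in ['Jon', 'Omar']:
  driver  riders
0    Jon       3
4   Omar       6
6   Omar       5
take 2 rows with smallest riders:
  driver  riders
0    Jon       3
6   Omar       5
add column riders_x2 = t['riders'] * 2:
  driver  riders  riders_x2
0    Jon       3          6
6   Omar       5         10
add column riders_x2_plus_10 = t['riders_x2'] + 10:
  driver  riders  riders_x2  riders_x2_plus_10
0    Jon       3          6                 16
6   Omar       5         10                 20
Taking the value at position 1, column 'riders_x2_plus_10' gives 20.

20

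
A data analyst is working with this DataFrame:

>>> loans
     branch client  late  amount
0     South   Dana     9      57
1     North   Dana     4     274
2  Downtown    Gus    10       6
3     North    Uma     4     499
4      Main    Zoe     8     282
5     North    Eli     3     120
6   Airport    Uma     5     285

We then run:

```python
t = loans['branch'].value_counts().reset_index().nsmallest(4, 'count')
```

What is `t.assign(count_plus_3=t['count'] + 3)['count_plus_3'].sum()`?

value_counts of branch:
branch
North       3
South       1
Downtown    1
Main        1
Airport     1
Name: count, dtype: int64
reset_index():
     branch  count
0     North      3
1     South      1
2  Downtown      1
3      Main      1
4   Airport      1
take 4 rows with smallest count:
     branch  count
1     South      1
2  Downtown      1
3      Main      1
4   Airport      1
add column count_plus_3 = t['count'] + 3:
     branch  count  count_plus_3
1     South      1             4
2  Downtown      1             4
3      Main      1             4
4   Airport      1             4

16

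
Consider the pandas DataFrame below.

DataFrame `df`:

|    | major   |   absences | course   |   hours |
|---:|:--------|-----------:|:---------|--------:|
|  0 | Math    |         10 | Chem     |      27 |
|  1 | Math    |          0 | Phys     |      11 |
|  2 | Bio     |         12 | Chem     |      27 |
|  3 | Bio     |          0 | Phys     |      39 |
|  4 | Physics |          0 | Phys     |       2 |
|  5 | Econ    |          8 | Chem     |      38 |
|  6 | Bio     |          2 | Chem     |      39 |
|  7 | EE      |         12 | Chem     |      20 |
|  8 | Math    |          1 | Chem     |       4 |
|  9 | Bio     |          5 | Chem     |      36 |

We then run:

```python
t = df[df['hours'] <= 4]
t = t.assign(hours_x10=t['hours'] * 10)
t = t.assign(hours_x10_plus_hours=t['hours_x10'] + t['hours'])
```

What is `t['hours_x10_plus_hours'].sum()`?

filter rows where hours <= 4:
     major  absences course  hours
4  Physics         0   Phys      2
8     Math         1   Chem      4
add column hours_x10 = t['hours'] * 10:
     major  absences course  hours  hours_x10
4  Physics         0   Phys      2         20
8     Math         1   Chem      4         40
add column hours_x10_plus_hours = t['hours_x10'] + t['hours']:
     major  absences course  hours  hours_x10  hours_x10_plus_hours
4  Physics         0   Phys      2         20                    22
8     Math         1   Chem      4         40                    44
So sum() = 66.

66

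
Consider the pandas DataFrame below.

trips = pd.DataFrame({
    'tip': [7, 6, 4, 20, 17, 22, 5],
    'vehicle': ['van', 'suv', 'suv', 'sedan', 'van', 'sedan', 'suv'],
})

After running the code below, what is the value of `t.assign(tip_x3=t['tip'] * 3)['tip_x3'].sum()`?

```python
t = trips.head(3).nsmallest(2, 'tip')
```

30

take first 3 rows:
   tip vehicle
0    7     van
1    6     suv
2    4     suv
take 2 rows with smallest tip:
   tip vehicle
2    4     suv
1    6     suv
add column tip_x3 = t['tip'] * 3:
   tip vehicle  tip_x3
2    4     suv      12
1    6     suv      18
Hence 30.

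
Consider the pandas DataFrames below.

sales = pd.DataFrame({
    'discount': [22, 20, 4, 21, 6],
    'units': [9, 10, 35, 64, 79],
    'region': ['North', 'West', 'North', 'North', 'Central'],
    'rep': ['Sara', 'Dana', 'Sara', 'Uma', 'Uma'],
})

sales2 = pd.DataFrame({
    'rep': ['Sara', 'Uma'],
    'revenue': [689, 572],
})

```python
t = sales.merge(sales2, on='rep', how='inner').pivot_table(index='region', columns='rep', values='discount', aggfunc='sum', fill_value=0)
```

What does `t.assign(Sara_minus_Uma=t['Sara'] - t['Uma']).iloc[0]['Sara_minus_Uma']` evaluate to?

merge on 'rep' (how='inner') → 4 rows:
   discount  units   region   rep  revenue
0        22      9    North  Sara      689
1         4     35    North  Sara      689
2        21     64    North   Uma      572
3         6     79  Central   Uma      572
pivot: rows=region, cols=rep, sum(discount):
rep      Sara  Uma
region            
Central     0    6
North      26   21
add column Sara_minus_Uma = t['Sara'] - t['Uma']:
rep      Sara  Uma  Sara_minus_Uma
region                            
Central     0    6              -6
North      26   21               5

-6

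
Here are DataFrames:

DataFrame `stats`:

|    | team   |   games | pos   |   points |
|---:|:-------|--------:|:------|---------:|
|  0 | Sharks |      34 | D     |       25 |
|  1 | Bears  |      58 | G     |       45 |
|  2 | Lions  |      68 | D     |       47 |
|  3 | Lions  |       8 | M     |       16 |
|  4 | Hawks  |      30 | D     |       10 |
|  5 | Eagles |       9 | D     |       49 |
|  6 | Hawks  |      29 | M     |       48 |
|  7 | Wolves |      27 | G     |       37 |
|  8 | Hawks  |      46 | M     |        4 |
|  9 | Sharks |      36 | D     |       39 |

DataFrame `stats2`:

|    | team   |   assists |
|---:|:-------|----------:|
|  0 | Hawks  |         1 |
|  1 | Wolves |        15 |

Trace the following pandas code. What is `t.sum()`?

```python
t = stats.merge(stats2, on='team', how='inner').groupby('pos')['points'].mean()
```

73.0

merge on 'team' (how='inner') → 4 rows:
     team  games pos  points  assists
0   Hawks     30   D      10        1
1   Hawks     29   M      48        1
2  Wolves     27   G      37       15
3   Hawks     46   M       4        1
group by pos, mean of points:
pos
D    10.0
G    37.0
M    26.0
Name: points, dtype: float64
Finally, sum of the resulting series = 73.0.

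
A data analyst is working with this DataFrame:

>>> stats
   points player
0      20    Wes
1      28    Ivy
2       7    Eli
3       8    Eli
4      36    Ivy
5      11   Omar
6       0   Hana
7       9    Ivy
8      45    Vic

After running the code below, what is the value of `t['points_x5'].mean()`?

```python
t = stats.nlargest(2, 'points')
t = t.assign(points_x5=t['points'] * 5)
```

take 2 rows with largest points:
   points player
8      45    Vic
4      36    Ivy
add column points_x5 = t['points'] * 5:
   points player  points_x5
8      45    Vic        225
4      36    Ivy        180

202.5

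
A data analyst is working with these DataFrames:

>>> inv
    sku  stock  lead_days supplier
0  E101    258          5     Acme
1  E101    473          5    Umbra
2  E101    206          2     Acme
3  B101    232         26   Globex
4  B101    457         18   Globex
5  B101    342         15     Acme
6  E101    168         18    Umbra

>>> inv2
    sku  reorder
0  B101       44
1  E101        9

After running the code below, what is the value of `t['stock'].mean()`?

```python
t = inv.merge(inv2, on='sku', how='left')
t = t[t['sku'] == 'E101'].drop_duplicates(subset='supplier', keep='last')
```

187.0

merge on 'sku' (how='left') → 7 rows:
    sku  stock  lead_days supplier  reorder
0  E101    258          5     Acme        9
1  E101    473          5    Umbra        9
2  E101    206          2     Acme        9
3  B101    232         26   Globex       44
4  B101    457         18   Globex       44
5  B101    342         15     Acme       44
6  E101    168         18    Umbra        9
filter rows where sku == 'E101':
    sku  stock  lead_days supplier  reorder
0  E101    258          5     Acme        9
1  E101    473          5    Umbra        9
2  E101    206          2     Acme        9
6  E101    168         18    Umbra        9
drop duplicate supplier (keep=last):
    sku  stock  lead_days supplier  reorder
2  E101    206          2     Acme        9
6  E101    168         18    Umbra        9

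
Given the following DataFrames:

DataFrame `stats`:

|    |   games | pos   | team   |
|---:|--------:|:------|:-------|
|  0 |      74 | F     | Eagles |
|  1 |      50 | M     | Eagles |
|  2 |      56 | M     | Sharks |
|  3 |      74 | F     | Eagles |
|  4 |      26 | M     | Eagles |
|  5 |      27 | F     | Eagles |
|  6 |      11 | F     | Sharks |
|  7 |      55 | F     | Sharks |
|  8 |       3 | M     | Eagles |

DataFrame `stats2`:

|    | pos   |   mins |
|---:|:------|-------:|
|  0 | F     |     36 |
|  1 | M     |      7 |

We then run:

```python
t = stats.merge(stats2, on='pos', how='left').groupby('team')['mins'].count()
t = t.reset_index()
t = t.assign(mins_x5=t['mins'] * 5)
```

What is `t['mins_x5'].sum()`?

merge on 'pos' (how='left') → 9 rows:
   games pos    team  mins
0     74   F  Eagles    36
1     50   M  Eagles     7
2     56   M  Sharks     7
3     74   F  Eagles    36
4     26   M  Eagles     7
5     27   F  Eagles    36
6     11   F  Sharks    36
7     55   F  Sharks    36
8      3   M  Eagles     7
group by team, count of mins:
team
Eagles    6
Sharks    3
Name: mins, dtype: int64
reset_index():
     team  mins
0  Eagles     6
1  Sharks     3
add column mins_x5 = t['mins'] * 5:
     team  mins  mins_x5
0  Eagles     6       30
1  Sharks     3       15
Then the sum of column 'mins_x5': 45

45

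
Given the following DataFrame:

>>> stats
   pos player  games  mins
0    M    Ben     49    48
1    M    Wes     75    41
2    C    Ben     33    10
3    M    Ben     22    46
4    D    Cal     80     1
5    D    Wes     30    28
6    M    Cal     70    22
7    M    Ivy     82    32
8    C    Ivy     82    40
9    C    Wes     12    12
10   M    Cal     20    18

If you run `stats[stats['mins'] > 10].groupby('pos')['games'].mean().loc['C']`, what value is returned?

filter rows where mins > 10:
   pos player  games  mins
0    M    Ben     49    48
1    M    Wes     75    41
3    M    Ben     22    46
5    D    Wes     30    28
6    M    Cal     70    22
7    M    Ivy     82    32
8    C    Ivy     82    40
9    C    Wes     12    12
10   M    Cal     20    18
group by pos, mean of games:
pos
C    47.0
D    30.0
M    53.0
Name: games, dtype: float64
Then the value at index 'C': 47.0

47.0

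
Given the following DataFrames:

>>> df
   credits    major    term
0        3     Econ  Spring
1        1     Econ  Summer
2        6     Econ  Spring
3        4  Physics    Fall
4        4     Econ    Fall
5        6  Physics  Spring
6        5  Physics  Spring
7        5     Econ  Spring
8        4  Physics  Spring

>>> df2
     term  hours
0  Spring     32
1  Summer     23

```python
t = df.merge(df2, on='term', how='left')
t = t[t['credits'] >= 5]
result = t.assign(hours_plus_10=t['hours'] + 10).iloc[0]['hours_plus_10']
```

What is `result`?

merge on 'term' (how='left') → 9 rows:
   credits    major    term  hours
0        3     Econ  Spring   32.0
1        1     Econ  Summer   23.0
2        6     Econ  Spring   32.0
3        4  Physics    Fall    NaN
4        4     Econ    Fall    NaN
5        6  Physics  Spring   32.0
6        5  Physics  Spring   32.0
7        5     Econ  Spring   32.0
8        4  Physics  Spring   32.0
filter rows where credits >= 5:
   credits    major    term  hours
2        6     Econ  Spring   32.0
5        6  Physics  Spring   32.0
6        5  Physics  Spring   32.0
7        5     Econ  Spring   32.0
add column hours_plus_10 = t['hours'] + 10:
   credits    major    term  hours  hours_plus_10
2        6     Econ  Spring   32.0           42.0
5        6  Physics  Spring   32.0           42.0
6        5  Physics  Spring   32.0           42.0
7        5     Econ  Spring   32.0           42.0

42.0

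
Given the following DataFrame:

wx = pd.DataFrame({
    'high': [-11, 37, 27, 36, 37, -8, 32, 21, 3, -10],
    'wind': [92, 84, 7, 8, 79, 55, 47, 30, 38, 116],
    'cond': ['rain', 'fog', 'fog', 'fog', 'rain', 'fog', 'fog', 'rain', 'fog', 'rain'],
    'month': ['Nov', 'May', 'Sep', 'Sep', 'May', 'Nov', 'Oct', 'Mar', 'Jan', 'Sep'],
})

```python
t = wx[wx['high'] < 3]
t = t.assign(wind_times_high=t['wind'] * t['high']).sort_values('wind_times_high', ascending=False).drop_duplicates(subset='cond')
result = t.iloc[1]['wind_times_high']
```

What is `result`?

filter rows where high < 3:
   high  wind  cond month
0   -11    92  rain   Nov
5    -8    55   fog   Nov
9   -10   116  rain   Sep
add column wind_times_high = t['wind'] * t['high']:
   high  wind  cond month  wind_times_high
0   -11    92  rain   Nov            -1012
5    -8    55   fog   Nov             -440
9   -10   116  rain   Sep            -1160
sort by wind_times_high descending:
   high  wind  cond month  wind_times_high
5    -8    55   fog   Nov             -440
0   -11    92  rain   Nov            -1012
9   -10   116  rain   Sep            -1160
drop duplicate cond (keep=first):
   high  wind  cond month  wind_times_high
5    -8    55   fog   Nov             -440
0   -11    92  rain   Nov            -1012

-1012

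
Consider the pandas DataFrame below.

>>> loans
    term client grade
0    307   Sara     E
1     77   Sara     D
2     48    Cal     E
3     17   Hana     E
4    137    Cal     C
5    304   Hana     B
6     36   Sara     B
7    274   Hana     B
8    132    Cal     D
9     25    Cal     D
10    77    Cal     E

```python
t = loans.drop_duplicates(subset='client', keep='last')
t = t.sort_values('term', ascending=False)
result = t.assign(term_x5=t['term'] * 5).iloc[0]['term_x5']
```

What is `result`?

1370

drop duplicate client (keep=last):
    term client grade
6     36   Sara     B
7    274   Hana     B
10    77    Cal     E
sort by term descending:
    term client grade
7    274   Hana     B
10    77    Cal     E
6     36   Sara     B
add column term_x5 = t['term'] * 5:
    term client grade  term_x5
7    274   Hana     B     1370
10    77    Cal     E      385
6     36   Sara     B      180
Taking the value at position 0, column 'term_x5' gives 1370.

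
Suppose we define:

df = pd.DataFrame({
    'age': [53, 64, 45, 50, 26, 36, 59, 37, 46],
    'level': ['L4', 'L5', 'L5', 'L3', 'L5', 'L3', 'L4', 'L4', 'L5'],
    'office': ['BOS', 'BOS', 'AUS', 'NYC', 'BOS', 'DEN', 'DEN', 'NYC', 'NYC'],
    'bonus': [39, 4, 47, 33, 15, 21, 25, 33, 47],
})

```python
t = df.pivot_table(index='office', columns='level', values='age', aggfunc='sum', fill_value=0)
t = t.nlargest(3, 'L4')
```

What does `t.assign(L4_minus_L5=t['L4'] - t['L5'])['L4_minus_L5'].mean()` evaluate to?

4.33333333333

pivot: rows=office, cols=level, sum(age):
level   L3  L4  L5
office            
AUS      0   0  45
BOS      0  53  90
DEN     36  59   0
NYC     50  37  46
take 3 rows with largest L4:
level   L3  L4  L5
office            
DEN     36  59   0
BOS      0  53  90
NYC     50  37  46
add column L4_minus_L5 = t['L4'] - t['L5']:
level   L3  L4  L5  L4_minus_L5
office                         
DEN     36  59   0           59
BOS      0  53  90          -37
NYC     50  37  46           -9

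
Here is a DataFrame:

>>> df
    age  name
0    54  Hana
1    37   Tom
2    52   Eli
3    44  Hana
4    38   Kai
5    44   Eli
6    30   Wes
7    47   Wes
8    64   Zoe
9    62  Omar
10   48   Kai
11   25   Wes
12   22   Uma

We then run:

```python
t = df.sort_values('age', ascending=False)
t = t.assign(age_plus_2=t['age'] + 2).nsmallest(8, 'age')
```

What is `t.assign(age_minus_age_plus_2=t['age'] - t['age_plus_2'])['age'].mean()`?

35.875

sort by age descending:
    age  name
8    64   Zoe
9    62  Omar
0    54  Hana
2    52   Eli
10   48   Kai
7    47   Wes
3    44  Hana
5    44   Eli
4    38   Kai
1    37   Tom
6    30   Wes
11   25   Wes
12   22   Uma
add column age_plus_2 = t['age'] + 2:
    age  name  age_plus_2
8    64   Zoe          66
9    62  Omar          64
0    54  Hana          56
2    52   Eli          54
10   48   Kai          50
7    47   Wes          49
3    44  Hana          46
5    44   Eli          46
4    38   Kai          40
1    37   Tom          39
6    30   Wes          32
11   25   Wes          27
12   22   Uma          24
take 8 rows with smallest age:
    age  name  age_plus_2
12   22   Uma          24
11   25   Wes          27
6    30   Wes          32
1    37   Tom          39
4    38   Kai          40
3    44  Hana          46
5    44   Eli          46
7    47   Wes          49
add column age_minus_age_plus_2 = t['age'] - t['age_plus_2']:
    age  name  age_plus_2  age_minus_age_plus_2
12   22   Uma          24                    -2
11   25   Wes          27                    -2
6    30   Wes          32                    -2
1    37   Tom          39                    -2
4    38   Kai          40                    -2
3    44  Hana          46                    -2
5    44   Eli          46                    -2
7    47   Wes          49                    -2
So mean() = 35.875.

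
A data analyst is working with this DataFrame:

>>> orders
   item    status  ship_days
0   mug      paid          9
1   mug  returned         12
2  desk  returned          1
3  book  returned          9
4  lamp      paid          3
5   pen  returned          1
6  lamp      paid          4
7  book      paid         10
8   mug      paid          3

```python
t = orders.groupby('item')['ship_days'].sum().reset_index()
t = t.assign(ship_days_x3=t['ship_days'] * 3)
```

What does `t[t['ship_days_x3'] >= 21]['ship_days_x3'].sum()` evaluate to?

150

group by item, sum of ship_days:
item
book    19
desk     1
lamp     7
mug     24
pen      1
Name: ship_days, dtype: int64
reset_index():
   item  ship_days
0  book         19
1  desk          1
2  lamp          7
3   mug         24
4   pen          1
add column ship_days_x3 = t['ship_days'] * 3:
   item  ship_days  ship_days_x3
0  book         19            57
1  desk          1             3
2  lamp          7            21
3   mug         24            72
4   pen          1             3
filter rows where ship_days_x3 >= 21:
   item  ship_days  ship_days_x3
0  book         19            57
2  lamp          7            21
3   mug         24            72
Taking the sum of column 'ship_days_x3' gives 150.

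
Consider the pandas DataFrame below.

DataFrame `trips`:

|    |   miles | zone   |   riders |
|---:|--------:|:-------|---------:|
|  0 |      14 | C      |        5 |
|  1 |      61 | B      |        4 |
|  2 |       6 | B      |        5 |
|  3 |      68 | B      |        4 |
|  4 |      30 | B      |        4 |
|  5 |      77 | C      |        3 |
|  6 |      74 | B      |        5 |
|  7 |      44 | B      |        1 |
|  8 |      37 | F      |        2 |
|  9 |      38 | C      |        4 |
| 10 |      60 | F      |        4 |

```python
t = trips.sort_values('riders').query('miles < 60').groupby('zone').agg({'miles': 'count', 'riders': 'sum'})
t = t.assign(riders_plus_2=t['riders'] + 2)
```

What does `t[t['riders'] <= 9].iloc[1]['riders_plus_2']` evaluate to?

sort by riders:
    miles zone  riders
7      44    B       1
8      37    F       2
5      77    C       3
1      61    B       4
3      68    B       4
4      30    B       4
9      38    C       4
10     60    F       4
0      14    C       5
2       6    B       5
6      74    B       5
filter rows where miles < 60:
   miles zone  riders
7     44    B       1
8     37    F       2
4     30    B       4
9     38    C       4
0     14    C       5
2      6    B       5
group by zone: count(miles), sum(riders):
      miles  riders
zone               
B         3      10
C         2       9
F         1       2
add column riders_plus_2 = t['riders'] + 2:
      miles  riders  riders_plus_2
zone                              
B         3      10             12
C         2       9             11
F         1       2              4
filter rows where riders <= 9:
      miles  riders  riders_plus_2
zone                              
C         2       9             11
F         1       2              4
Finally, value at position 1, column 'riders_plus_2' = 4.

4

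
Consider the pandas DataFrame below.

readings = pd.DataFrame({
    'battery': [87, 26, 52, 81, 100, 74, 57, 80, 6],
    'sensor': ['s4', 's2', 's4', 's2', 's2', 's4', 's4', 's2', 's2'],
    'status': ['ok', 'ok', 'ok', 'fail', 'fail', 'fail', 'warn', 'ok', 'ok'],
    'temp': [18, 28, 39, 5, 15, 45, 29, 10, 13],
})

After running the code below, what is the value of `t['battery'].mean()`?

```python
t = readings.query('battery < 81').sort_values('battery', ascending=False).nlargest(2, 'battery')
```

77.0

filter rows where battery < 81:
   battery sensor status  temp
1       26     s2     ok    28
2       52     s4     ok    39
5       74     s4   fail    45
6       57     s4   warn    29
7       80     s2     ok    10
8        6     s2     ok    13
sort by battery descending:
   battery sensor status  temp
7       80     s2     ok    10
5       74     s4   fail    45
6       57     s4   warn    29
2       52     s4     ok    39
1       26     s2     ok    28
8        6     s2     ok    13
take 2 rows with largest battery:
   battery sensor status  temp
7       80     s2     ok    10
5       74     s4   fail    45
Finally, mean of column 'battery' = 77.0.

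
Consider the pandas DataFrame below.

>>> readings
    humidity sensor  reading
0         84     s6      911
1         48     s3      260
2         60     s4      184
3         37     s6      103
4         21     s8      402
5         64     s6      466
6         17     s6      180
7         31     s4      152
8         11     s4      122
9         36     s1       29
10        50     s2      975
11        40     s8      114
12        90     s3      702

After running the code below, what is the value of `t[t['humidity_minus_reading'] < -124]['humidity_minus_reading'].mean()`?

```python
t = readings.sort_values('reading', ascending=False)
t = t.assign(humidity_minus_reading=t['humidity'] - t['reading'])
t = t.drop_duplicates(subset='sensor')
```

-686.25

sort by reading descending:
    humidity sensor  reading
10        50     s2      975
0         84     s6      911
12        90     s3      702
5         64     s6      466
4         21     s8      402
1         48     s3      260
2         60     s4      184
6         17     s6      180
7         31     s4      152
8         11     s4      122
11        40     s8      114
3         37     s6      103
9         36     s1       29
add column humidity_minus_reading = t['humidity'] - t['reading']:
    humidity sensor  reading  humidity_minus_reading
10        50     s2      975                    -925
0         84     s6      911                    -827
12        90     s3      702                    -612
5         64     s6      466                    -402
4         21     s8      402                    -381
1         48     s3      260                    -212
2         60     s4      184                    -124
6         17     s6      180                    -163
7         31     s4      152                    -121
8         11     s4      122                    -111
11        40     s8      114                     -74
3         37     s6      103                     -66
9         36     s1       29                       7
drop duplicate sensor (keep=first):
    humidity sensor  reading  humidity_minus_reading
10        50     s2      975                    -925
0         84     s6      911                    -827
12        90     s3      702                    -612
4         21     s8      402                    -381
2         60     s4      184                    -124
9         36     s1       29                       7
filter rows where humidity_minus_reading < -124:
    humidity sensor  reading  humidity_minus_reading
10        50     s2      975                    -925
0         84     s6      911                    -827
12        90     s3      702                    -612
4         21     s8      402                    -381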